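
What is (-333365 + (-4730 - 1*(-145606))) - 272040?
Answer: -464529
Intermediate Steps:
(-333365 + (-4730 - 1*(-145606))) - 272040 = (-333365 + (-4730 + 145606)) - 272040 = (-333365 + 140876) - 272040 = -192489 - 272040 = -464529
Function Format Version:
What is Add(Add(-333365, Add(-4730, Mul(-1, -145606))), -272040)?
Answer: -464529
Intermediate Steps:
Add(Add(-333365, Add(-4730, Mul(-1, -145606))), -272040) = Add(Add(-333365, Add(-4730, 145606)), -272040) = Add(Add(-333365, 140876), -272040) = Add(-192489, -272040) = -464529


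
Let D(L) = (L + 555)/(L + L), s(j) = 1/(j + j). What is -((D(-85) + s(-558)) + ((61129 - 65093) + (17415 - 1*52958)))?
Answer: 749579273/18972 ≈ 39510.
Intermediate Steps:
s(j) = 1/(2*j)
D(L) = (555 + L)/(2*L) (D(L) = (555 + L)/((2*L)) = (555 + L)*(1/(2*L)) = (555 + L)/(2*L))
-((D(-85) + s(-558)) + ((61129 - 65093) + (17415 - 1*52958))) = -(((1/2)*(555 - 85)/(-85) + (1/2)/(-558)) + ((61129 - 65093) + (17415 - 1*52958))) = -(((1/2)*(-1/85)*470 + (1/2)*(-1/558)) + (-3964 + (17415 - 52958))) = -((-47/17 - 1/1116) + (-3964 - 35543)) = -(-52469/18972 - 39507) = -1*(-749579273/18972) = 749579273/18972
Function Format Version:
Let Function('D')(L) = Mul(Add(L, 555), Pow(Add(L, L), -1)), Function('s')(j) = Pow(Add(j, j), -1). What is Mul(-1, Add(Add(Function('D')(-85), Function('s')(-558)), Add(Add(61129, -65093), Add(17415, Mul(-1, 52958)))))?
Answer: Rational(749579273, 18972) ≈ 39510.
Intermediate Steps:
Function('s')(j) = Mul(Rational(1, 2), Pow(j, -1)) (Function('s')(j) = Pow(Mul(2, j), -1) = Mul(Rational(1, 2), Pow(j, -1)))
Function('D')(L) = Mul(Rational(1, 2), Pow(L, -1), Add(555, L)) (Function('D')(L) = Mul(Add(555, L), Pow(Mul(2, L), -1)) = Mul(Add(555, L), Mul(Rational(1, 2), Pow(L, -1))) = Mul(Rational(1, 2), Pow(L, -1), Add(555, L)))
Mul(-1, Add(Add(Function('D')(-85), Function('s')(-558)), Add(Add(61129, -65093), Add(17415, Mul(-1, 52958))))) = Mul(-1, Add(Add(Mul(Rational(1, 2), Pow(-85, -1), Add(555, -85)), Mul(Rational(1, 2), Pow(-558, -1))), Add(Add(61129, -65093), Add(17415, Mul(-1, 52958))))) = Mul(-1, Add(Add(Mul(Rational(1, 2), Rational(-1, 85), 470), Mul(Rational(1, 2), Rational(-1, 558))), Add(-3964, Add(17415, -52958)))) = Mul(-1, Add(Add(Rational(-47, 17), Rational(-1, 1116)), Add(-3964, -35543))) = Mul(-1, Add(Rational(-52469, 18972), -39507)) = Mul(-1, Rational(-749579273, 18972)) = Rational(749579273, 18972)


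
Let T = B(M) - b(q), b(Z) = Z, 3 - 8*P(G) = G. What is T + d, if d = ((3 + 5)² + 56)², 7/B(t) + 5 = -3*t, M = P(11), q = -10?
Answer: 28813/2 ≈ 14407.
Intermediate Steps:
P(G) = 3/8 - G/8
M = -1 (M = 3/8 - ⅛*11 = 3/8 - 11/8 = -1)
B(t) = 7/(-5 - 3*t)
d = 14400 (d = (8² + 56)² = (64 + 56)² = 120² = 14400)
T = 13/2 (T = -7/(5 + 3*(-1)) - 1*(-10) = -7/(5 - 3) + 10 = -7/2 + 10 = 13/2 ≈ 6.5000)
T + d = 13/2 + 14400 = 28813/2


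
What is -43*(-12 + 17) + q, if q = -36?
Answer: -251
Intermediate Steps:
-43*(-12 + 17) + q = -43*(-12 + 17) - 36 = -43*5 - 36 = -215 - 36 = -251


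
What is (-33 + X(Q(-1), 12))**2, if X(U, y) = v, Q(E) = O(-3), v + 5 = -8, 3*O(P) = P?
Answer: 2116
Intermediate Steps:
O(P) = P/3
v = -13 (v = -5 - 8 = -13)
Q(E) = -1 (Q(E) = (1/3)*(-3) = -1)
X(U, y) = -13
(-33 + X(Q(-1), 12))**2 = (-33 - 13)**2 = (-46)**2 = 2116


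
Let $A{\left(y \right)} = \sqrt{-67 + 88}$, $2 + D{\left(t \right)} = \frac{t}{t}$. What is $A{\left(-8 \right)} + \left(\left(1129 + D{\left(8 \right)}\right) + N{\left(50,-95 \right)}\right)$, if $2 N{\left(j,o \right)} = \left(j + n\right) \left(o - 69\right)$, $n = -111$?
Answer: $6130 + \sqrt{21} \approx 6134.6$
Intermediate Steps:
$D{\left(t \right)} = -1$ ($D{\left(t \right)} = -2 + \frac{t}{t} = -2 + 1 = -1$)
$A{\left(y \right)} = \sqrt{21}$
$N{\left(j,o \right)} = \frac{\left(-111 + j\right) \left(-69 + o\right)}{2}$ ($N{\left(j,o \right)} = \frac{\left(j - 111\right) \left(o - 69\right)}{2} = \frac{\left(-111 + j\right) \left(-69 + o\right)}{2}$)
$A{\left(-8 \right)} + \left(\left(1129 + D{\left(8 \right)}\right) + N{\left(50,-95 \right)}\right) = \sqrt{21} + \left(\left(1129 - 1\right) + \left(\frac{7659}{2} - - \frac{10545}{2} - 1725 + \frac{1}{2} \cdot 50 \left(-95\right)\right)\right) = \sqrt{21} + \left(1128 + \left(\frac{7659}{2} + \frac{10545}{2} - 1725 - 2375\right)\right) = \sqrt{21} + \left(1128 + 5002\right) = \sqrt{21} + 6130 = 6130 + \sqrt{21}$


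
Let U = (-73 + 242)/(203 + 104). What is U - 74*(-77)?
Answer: 1749455/307 ≈ 5698.5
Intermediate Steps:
U = 169/307 ≈ 0.55049
U - 74*(-77) = 169/307 - 74*(-77) = 169/307 + 5698 = 1749455/307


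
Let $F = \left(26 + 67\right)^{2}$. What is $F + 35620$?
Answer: $44269$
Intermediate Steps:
$F = 8649$ ($F = 93^{2} = 8649$)
$F + 35620 = 8649 + 35620 = 44269$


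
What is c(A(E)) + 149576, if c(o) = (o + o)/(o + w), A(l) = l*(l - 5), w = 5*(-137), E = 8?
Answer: 98869688/661 ≈ 1.4958e+5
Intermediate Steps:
w = -685
A(l) = l*(-5 + l)
c(o) = 2*o/(-685 + o) (c(o) = (o + o)/(o - 685) = (2*o)/(-685 + o) = 2*o/(-685 + o))
c(A(E)) + 149576 = 2*(8*(-5 + 8))/(-685 + 8*(-5 + 8)) + 149576 = 2*(8*3)/(-685 + 8*3) + 149576 = 2*24/(-685 + 24) + 149576 = 2*24/(-661) + 149576 = 2*24*(-1/661) + 149576 = -48/661 + 149576 = 98869688/661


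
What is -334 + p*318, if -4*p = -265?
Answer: 41467/2 ≈ 20734.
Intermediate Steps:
p = 265/4 (p = -¼*(-265) = 265/4 ≈ 66.250)
-334 + p*318 = -334 + (265/4)*318 = -334 + 42135/2 = 41467/2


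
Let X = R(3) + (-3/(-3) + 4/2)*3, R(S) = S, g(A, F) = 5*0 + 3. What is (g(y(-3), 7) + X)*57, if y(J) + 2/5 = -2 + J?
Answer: 855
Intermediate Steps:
y(J) = -12/5 + J (y(J) = -⅖ + (-2 + J) = -12/5 + J)
g(A, F) = 3 (g(A, F) = 0 + 3 = 3)
X = 12 (X = 3 + (-3/(-3) + 4/2)*3 = 3 + (-3*(-⅓) + 4*(½))*3 = 3 + (1 + 2)*3 = 3 + 3*3 = 3 + 9 = 12)
(g(y(-3), 7) + X)*57 = (3 + 12)*57 = 15*57 = 855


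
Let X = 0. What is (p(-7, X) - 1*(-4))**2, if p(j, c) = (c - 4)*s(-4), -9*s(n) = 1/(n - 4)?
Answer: 5041/324 ≈ 15.559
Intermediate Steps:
s(n) = -1/(9*(-4 + n)) (s(n) = -1/(9*(n - 4)) = -1/(9*(-4 + n)))
p(j, c) = -1/18 + c/72 (p(j, c) = (c - 4)*(-1/(-36 + 9*(-4))) = (-4 + c)*(-1/(-36 - 36)) = (-4 + c)*(-1/(-72)) = (-4 + c)*(-1*(-1/72)) = (-4 + c)*(1/72) = -1/18 + c/72)
(p(-7, X) - 1*(-4))**2 = ((-1/18 + (1/72)*0) - 1*(-4))**2 = ((-1/18 + 0) + 4)**2 = (-1/18 + 4)**2 = (71/18)**2 = 5041/324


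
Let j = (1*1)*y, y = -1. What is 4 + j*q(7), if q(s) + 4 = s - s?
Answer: 8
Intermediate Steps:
q(s) = -4 (q(s) = -4 + (s - s) = -4 + 0 = -4)
j = -1 (j = (1*1)*(-1) = 1*(-1) = -1)
4 + j*q(7) = 4 - 1*(-4) = 4 + 4 = 8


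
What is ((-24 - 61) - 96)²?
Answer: 32761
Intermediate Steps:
((-24 - 61) - 96)² = (-85 - 96)² = (-181)² = 32761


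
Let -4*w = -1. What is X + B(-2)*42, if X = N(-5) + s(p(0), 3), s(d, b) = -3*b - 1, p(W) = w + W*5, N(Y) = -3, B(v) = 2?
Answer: 71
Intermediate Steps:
w = ¼ (w = -¼*(-1) = ¼ ≈ 0.25000)
p(W) = ¼ + 5*W (p(W) = ¼ + W*5 = ¼ + 5*W)
s(d, b) = -1 - 3*b
X = -13 (X = -3 + (-1 - 3*3) = -3 + (-1 - 9) = -3 - 10 = -13)
X + B(-2)*42 = -13 + 2*42 = -13 + 84 = 71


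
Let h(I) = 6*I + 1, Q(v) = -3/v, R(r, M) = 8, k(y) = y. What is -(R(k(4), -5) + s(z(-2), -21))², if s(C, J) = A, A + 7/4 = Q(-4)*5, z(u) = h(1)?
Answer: -100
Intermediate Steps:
h(I) = 1 + 6*I
z(u) = 7 (z(u) = 1 + 6*1 = 1 + 6 = 7)
A = 2 (A = -7/4 - 3/(-4)*5 = -7/4 - 3*(-¼)*5 = -7/4 + (¾)*5 = -7/4 + 15/4 = 2)
s(C, J) = 2
-(R(k(4), -5) + s(z(-2), -21))² = -(8 + 2)² = -1*10² = -1*100 = -100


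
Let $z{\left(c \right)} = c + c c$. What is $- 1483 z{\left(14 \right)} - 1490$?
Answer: $-312920$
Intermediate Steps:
$z{\left(c \right)} = c + c^{2}$
$- 1483 z{\left(14 \right)} - 1490 = - 1483 \cdot 14 \left(1 + 14\right) - 1490 = - 1483 \cdot 14 \cdot 15 - 1490 = \left(-1483\right) 210 - 1490 = -311430 - 1490 = -312920$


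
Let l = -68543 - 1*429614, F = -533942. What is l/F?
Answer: 498157/533942 ≈ 0.93298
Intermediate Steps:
l = -498157 (l = -68543 - 429614 = -498157)
l/F = -498157/(-533942) = -498157*(-1/533942) = 498157/533942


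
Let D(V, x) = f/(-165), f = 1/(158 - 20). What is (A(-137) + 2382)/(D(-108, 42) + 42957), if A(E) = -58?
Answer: 52917480/978130889 ≈ 0.054101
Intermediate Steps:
f = 1/138 ≈ 0.0072464
D(V, x) = -1/22770 (D(V, x) = (1/138)/(-165) = (1/138)*(-1/165) = -1/22770)
(A(-137) + 2382)/(D(-108, 42) + 42957) = (-58 + 2382)/(-1/22770 + 42957) = 2324/(978130889/22770) = 2324*(22770/978130889) = 52917480/978130889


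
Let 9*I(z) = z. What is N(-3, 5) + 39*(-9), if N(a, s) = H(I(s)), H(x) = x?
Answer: -3154/9 ≈ -350.44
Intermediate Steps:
I(z) = z/9
N(a, s) = s/9
N(-3, 5) + 39*(-9) = (⅑)*5 + 39*(-9) = 5/9 - 351 = -3154/9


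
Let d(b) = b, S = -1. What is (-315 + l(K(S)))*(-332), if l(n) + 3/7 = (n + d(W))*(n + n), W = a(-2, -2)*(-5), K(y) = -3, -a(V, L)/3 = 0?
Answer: 691224/7 ≈ 98746.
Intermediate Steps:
a(V, L) = 0 (a(V, L) = -3*0 = 0)
W = 0 (W = 0*(-5) = 0)
l(n) = -3/7 + 2*n**2 (l(n) = -3/7 + (n + 0)*(n + n) = -3/7 + n*(2*n) = -3/7 + 2*n**2)
(-315 + l(K(S)))*(-332) = (-315 + (-3/7 + 2*(-3)**2))*(-332) = (-315 + (-3/7 + 2*9))*(-332) = (-315 + (-3/7 + 18))*(-332) = (-315 + 123/7)*(-332) = -2082/7*(-332) = 691224/7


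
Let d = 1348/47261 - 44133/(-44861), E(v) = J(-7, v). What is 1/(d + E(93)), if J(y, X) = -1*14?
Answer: -2120175721/27536217753 ≈ -0.076996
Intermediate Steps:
J(y, X) = -14
E(v) = -14
d = 2146242341/2120175721 (d = 1348*(1/47261) - 44133*(-1/44861) = 1348/47261 + 44133/44861 = 2146242341/2120175721 ≈ 1.0123)
1/(d + E(93)) = 1/(2146242341/2120175721 - 14) = 1/(-27536217753/2120175721) = -2120175721/27536217753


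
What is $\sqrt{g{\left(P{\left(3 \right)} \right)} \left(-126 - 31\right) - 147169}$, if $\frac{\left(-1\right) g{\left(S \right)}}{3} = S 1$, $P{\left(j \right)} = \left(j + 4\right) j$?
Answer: $i \sqrt{137278} \approx 370.51 i$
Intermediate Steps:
$P{\left(j \right)} = j \left(4 + j\right)$ ($P{\left(j \right)} = \left(4 + j\right) j = j \left(4 + j\right)$)
$g{\left(S \right)} = - 3 S$ ($g{\left(S \right)} = - 3 S 1 = - 3 S$)
$\sqrt{g{\left(P{\left(3 \right)} \right)} \left(-126 - 31\right) - 147169} = \sqrt{- 3 \cdot 3 \left(4 + 3\right) \left(-126 - 31\right) - 147169} = \sqrt{- 3 \cdot 3 \cdot 7 \left(-157\right) - 147169} = \sqrt{\left(-3\right) 21 \left(-157\right) - 147169} = \sqrt{\left(-63\right) \left(-157\right) - 147169} = \sqrt{9891 - 147169} = \sqrt{-137278} = i \sqrt{137278}$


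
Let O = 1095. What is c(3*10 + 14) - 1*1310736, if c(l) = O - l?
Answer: -1309685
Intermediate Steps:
c(l) = 1095 - l
c(3*10 + 14) - 1*1310736 = (1095 - (3*10 + 14)) - 1*1310736 = (1095 - (30 + 14)) - 1310736 = (1095 - 1*44) - 1310736 = (1095 - 44) - 1310736 = 1051 - 1310736 = -1309685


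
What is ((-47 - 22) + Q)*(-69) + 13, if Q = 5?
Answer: 4429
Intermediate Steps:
((-47 - 22) + Q)*(-69) + 13 = ((-47 - 22) + 5)*(-69) + 13 = (-69 + 5)*(-69) + 13 = -64*(-69) + 13 = 4416 + 13 = 4429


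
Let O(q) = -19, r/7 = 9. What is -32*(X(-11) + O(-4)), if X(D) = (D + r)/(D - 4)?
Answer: 10784/15 ≈ 718.93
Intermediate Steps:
r = 63 (r = 7*9 = 63)
X(D) = (63 + D)/(-4 + D) (X(D) = (D + 63)/(D - 4) = (63 + D)/(-4 + D))
-32*(X(-11) + O(-4)) = -32*((63 - 11)/(-4 - 11) - 19) = -32*(52/(-15) - 19) = -32*(-1/15*52 - 19) = -32*(-52/15 - 19) = -32*(-337/15) = 10784/15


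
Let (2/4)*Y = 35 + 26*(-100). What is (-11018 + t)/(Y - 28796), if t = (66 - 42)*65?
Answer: 4729/16963 ≈ 0.27878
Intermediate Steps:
t = 1560 (t = 24*65 = 1560)
Y = -5130 (Y = 2*(35 + 26*(-100)) = 2*(35 - 2600) = 2*(-2565) = -5130)
(-11018 + t)/(Y - 28796) = (-11018 + 1560)/(-5130 - 28796) = -9458/(-33926) = -9458*(-1/33926) = 4729/16963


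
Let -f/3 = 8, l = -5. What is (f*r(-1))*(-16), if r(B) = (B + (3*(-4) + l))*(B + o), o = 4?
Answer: -20736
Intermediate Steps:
f = -24 (f = -3*8 = -24)
r(B) = (-17 + B)*(4 + B) (r(B) = (B + (3*(-4) - 5))*(B + 4) = (B + (-12 - 5))*(4 + B) = (B - 17)*(4 + B) = (-17 + B)*(4 + B))
(f*r(-1))*(-16) = -24*(-68 + (-1)**2 - 13*(-1))*(-16) = -24*(-68 + 1 + 13)*(-16) = -24*(-54)*(-16) = 1296*(-16) = -20736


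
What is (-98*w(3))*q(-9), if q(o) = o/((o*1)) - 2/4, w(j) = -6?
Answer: 294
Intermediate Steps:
q(o) = ½ (q(o) = o/o - 2*¼ = 1 - ½ = ½)
(-98*w(3))*q(-9) = -98*(-6)*(½) = 588*(½) = 294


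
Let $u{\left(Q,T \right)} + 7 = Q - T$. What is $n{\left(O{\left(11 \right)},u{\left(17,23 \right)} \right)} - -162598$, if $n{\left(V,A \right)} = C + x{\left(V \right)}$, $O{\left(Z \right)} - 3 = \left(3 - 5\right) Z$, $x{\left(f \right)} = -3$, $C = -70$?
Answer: $162525$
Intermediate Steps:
$u{\left(Q,T \right)} = -7 + Q - T$ ($u{\left(Q,T \right)} = -7 + \left(Q - T\right) = -7 + Q - T$)
$O{\left(Z \right)} = 3 - 2 Z$ ($O{\left(Z \right)} = 3 + \left(3 - 5\right) Z = 3 - 2 Z$)
$n{\left(V,A \right)} = -73$ ($n{\left(V,A \right)} = -70 - 3 = -73$)
$n{\left(O{\left(11 \right)},u{\left(17,23 \right)} \right)} - -162598 = -73 - -162598 = -73 + 162598 = 162525$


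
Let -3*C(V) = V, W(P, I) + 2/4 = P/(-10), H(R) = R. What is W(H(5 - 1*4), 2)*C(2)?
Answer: 2/5 ≈ 0.40000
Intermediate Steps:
W(P, I) = -1/2 - P/10 (W(P, I) = -1/2 + P/(-10) = -1/2 + P*(-1/10) = -1/2 - P/10)
C(V) = -V/3
W(H(5 - 1*4), 2)*C(2) = (-1/2 - (5 - 1*4)/10)*(-1/3*2) = (-1/2 - (5 - 4)/10)*(-2/3) = (-1/2 - 1/10*1)*(-2/3) = (-1/2 - 1/10)*(-2/3) = -3/5*(-2/3) = 2/5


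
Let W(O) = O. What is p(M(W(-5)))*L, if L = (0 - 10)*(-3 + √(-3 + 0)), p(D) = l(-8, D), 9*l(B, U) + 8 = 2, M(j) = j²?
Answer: -20 + 20*I*√3/3 ≈ -20.0 + 11.547*I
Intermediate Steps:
l(B, U) = -⅔ (l(B, U) = -8/9 + (⅑)*2 = -8/9 + 2/9 = -⅔)
p(D) = -⅔
L = 30 - 10*I*√3 (L = -10*(-3 + √(-3)) = -10*(-3 + I*√3) = 30 - 10*I*√3 ≈ 30.0 - 17.32*I)
p(M(W(-5)))*L = -2*(30 - 10*I*√3)/3 = -20 + 20*I*√3/3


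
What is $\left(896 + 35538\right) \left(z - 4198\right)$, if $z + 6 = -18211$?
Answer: $-816668110$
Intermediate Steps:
$z = -18217$ ($z = -6 - 18211 = -18217$)
$\left(896 + 35538\right) \left(z - 4198\right) = \left(896 + 35538\right) \left(-18217 - 4198\right) = 36434 \left(-22415\right) = -816668110$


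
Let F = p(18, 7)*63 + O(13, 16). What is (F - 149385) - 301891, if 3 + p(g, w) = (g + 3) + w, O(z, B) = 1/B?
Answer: -7195215/16 ≈ -4.4970e+5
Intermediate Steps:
p(g, w) = g + w (p(g, w) = -3 + ((g + 3) + w) = -3 + ((3 + g) + w) = -3 + (3 + g + w) = g + w)
F = 25201/16 (F = (18 + 7)*63 + 1/16 = 25*63 + 1/16 = 1575 + 1/16 = 25201/16 ≈ 1575.1)
(F - 149385) - 301891 = (25201/16 - 149385) - 301891 = -2364959/16 - 301891 = -7195215/16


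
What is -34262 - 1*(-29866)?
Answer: -4396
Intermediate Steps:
-34262 - 1*(-29866) = -34262 + 29866 = -4396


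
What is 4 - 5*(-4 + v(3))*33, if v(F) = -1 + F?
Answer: 334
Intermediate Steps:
4 - 5*(-4 + v(3))*33 = 4 - 5*(-4 + (-1 + 3))*33 = 4 - 5*(-4 + 2)*33 = 4 - 5*(-2)*33 = 4 + 10*33 = 4 + 330 = 334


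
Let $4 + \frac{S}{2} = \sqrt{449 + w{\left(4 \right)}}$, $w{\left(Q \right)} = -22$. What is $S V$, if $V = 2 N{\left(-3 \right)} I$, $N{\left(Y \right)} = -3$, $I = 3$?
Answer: $144 - 36 \sqrt{427} \approx -599.9$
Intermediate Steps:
$V = -18$ ($V = 2 \left(-3\right) 3 = \left(-6\right) 3 = -18$)
$S = -8 + 2 \sqrt{427}$ ($S = -8 + 2 \sqrt{449 - 22} = -8 + 2 \sqrt{427} \approx 33.328$)
$S V = \left(-8 + 2 \sqrt{427}\right) \left(-18\right) = 144 - 36 \sqrt{427}$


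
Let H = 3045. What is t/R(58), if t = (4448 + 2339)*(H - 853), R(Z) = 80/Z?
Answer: 53929502/5 ≈ 1.0786e+7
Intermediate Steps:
t = 14877104 (t = (4448 + 2339)*(3045 - 853) = 6787*2192 = 14877104)
t/R(58) = 14877104/((80/58)) = 14877104/((80*(1/58))) = 14877104/(40/29) = 14877104*(29/40) = 53929502/5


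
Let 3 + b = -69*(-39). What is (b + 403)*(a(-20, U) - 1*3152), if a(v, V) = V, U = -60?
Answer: -9928292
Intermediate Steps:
b = 2688 (b = -3 - 69*(-39) = -3 + 2691 = 2688)
(b + 403)*(a(-20, U) - 1*3152) = (2688 + 403)*(-60 - 1*3152) = 3091*(-60 - 3152) = 3091*(-3212) = -9928292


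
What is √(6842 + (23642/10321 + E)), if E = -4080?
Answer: 2*√73615162081/10321 ≈ 52.577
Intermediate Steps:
√(6842 + (23642/10321 + E)) = √(6842 + (23642/10321 - 4080)) = √(6842 - 42086038/10321) = √(28530244/10321) = 2*√73615162081/10321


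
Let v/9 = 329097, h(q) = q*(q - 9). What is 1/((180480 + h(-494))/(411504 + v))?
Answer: 3373377/428962 ≈ 7.8640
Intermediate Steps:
h(q) = q*(-9 + q)
v = 2961873 (v = 9*329097 = 2961873)
1/((180480 + h(-494))/(411504 + v)) = 1/((180480 - 494*(-9 - 494))/(411504 + 2961873)) = 1/((180480 - 494*(-503))/3373377) = 1/((180480 + 248482)*(1/3373377)) = 1/(428962*(1/3373377)) = 1/(428962/3373377) = 3373377/428962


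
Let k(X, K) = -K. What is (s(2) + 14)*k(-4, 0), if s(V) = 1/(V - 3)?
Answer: 0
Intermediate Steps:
s(V) = 1/(-3 + V)
(s(2) + 14)*k(-4, 0) = (1/(-3 + 2) + 14)*(-1*0) = (1/(-1) + 14)*0 = (-1 + 14)*0 = 13*0 = 0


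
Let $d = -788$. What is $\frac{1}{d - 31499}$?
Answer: $- \frac{1}{32287} \approx -3.0972 \cdot 10^{-5}$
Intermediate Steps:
$\frac{1}{d - 31499} = \frac{1}{-788 - 31499} = \frac{1}{-32287} = - \frac{1}{32287}$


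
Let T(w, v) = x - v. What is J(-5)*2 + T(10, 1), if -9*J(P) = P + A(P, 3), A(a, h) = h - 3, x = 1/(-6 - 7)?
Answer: 4/117 ≈ 0.034188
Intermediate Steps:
x = -1/13 (x = 1/(-13) = -1/13 ≈ -0.076923)
A(a, h) = -3 + h
J(P) = -P/9 (J(P) = -(P + (-3 + 3))/9 = -(P + 0)/9 = -P/9)
T(w, v) = -1/13 - v
J(-5)*2 + T(10, 1) = -⅑*(-5)*2 + (-1/13 - 1*1) = (5/9)*2 + (-1/13 - 1) = 10/9 - 14/13 = 4/117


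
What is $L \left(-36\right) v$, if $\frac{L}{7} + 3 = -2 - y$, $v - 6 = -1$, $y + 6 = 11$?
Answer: $12600$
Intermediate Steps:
$y = 5$ ($y = -6 + 11 = 5$)
$v = 5$ ($v = 6 - 1 = 5$)
$L = -70$ ($L = -21 + 7 \left(-2 - 5\right) = -21 + 7 \left(-7\right) = -21 - 49 = -70$)
$L \left(-36\right) v = \left(-70\right) \left(-36\right) 5 = 2520 \cdot 5 = 12600$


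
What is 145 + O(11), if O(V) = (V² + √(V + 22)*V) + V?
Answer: 277 + 11*√33 ≈ 340.19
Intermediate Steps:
O(V) = V + V² + V*√(22 + V) (O(V) = (V² + √(22 + V)*V) + V = (V² + V*√(22 + V)) + V = V + V² + V*√(22 + V))
145 + O(11) = 145 + 11*(1 + 11 + √(22 + 11)) = 145 + 11*(1 + 11 + √33) = 145 + 11*(12 + √33) = 145 + (132 + 11*√33) = 277 + 11*√33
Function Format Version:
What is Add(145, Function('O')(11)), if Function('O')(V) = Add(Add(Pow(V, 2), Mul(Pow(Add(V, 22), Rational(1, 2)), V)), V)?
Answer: Add(277, Mul(11, Pow(33, Rational(1, 2)))) ≈ 340.19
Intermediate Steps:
Function('O')(V) = Add(V, Pow(V, 2), Mul(V, Pow(Add(22, V), Rational(1, 2)))) (Function('O')(V) = Add(Add(Pow(V, 2), Mul(Pow(Add(22, V), Rational(1, 2)), V)), V) = Add(Add(Pow(V, 2), Mul(V, Pow(Add(22, V), Rational(1, 2)))), V) = Add(V, Pow(V, 2), Mul(V, Pow(Add(22, V), Rational(1, 2)))))
Add(145, Function('O')(11)) = Add(145, Mul(11, Add(1, 11, Pow(Add(22, 11), Rational(1, 2))))) = Add(145, Mul(11, Add(1, 11, Pow(33, Rational(1, 2))))) = Add(145, Mul(11, Add(12, Pow(33, Rational(1, 2))))) = Add(145, Add(132, Mul(11, Pow(33, Rational(1, 2))))) = Add(277, Mul(11, Pow(33, Rational(1, 2))))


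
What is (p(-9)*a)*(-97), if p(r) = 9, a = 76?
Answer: -66348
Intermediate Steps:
(p(-9)*a)*(-97) = (9*76)*(-97) = 684*(-97) = -66348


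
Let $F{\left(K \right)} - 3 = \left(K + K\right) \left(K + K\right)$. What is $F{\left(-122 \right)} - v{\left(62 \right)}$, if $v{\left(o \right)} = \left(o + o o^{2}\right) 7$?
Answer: $-1609191$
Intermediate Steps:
$v{\left(o \right)} = 7 o + 7 o^{3}$ ($v{\left(o \right)} = \left(o + o^{3}\right) 7 = 7 o + 7 o^{3}$)
$F{\left(K \right)} = 3 + 4 K^{2}$ ($F{\left(K \right)} = 3 + \left(K + K\right) \left(K + K\right) = 3 + 2 K 2 K = 3 + 4 K^{2}$)
$F{\left(-122 \right)} - v{\left(62 \right)} = \left(3 + 4 \left(-122\right)^{2}\right) - 7 \cdot 62 \left(1 + 62^{2}\right) = \left(3 + 4 \cdot 14884\right) - 7 \cdot 62 \left(1 + 3844\right) = \left(3 + 59536\right) - 7 \cdot 62 \cdot 3845 = 59539 - 1668730 = -1609191$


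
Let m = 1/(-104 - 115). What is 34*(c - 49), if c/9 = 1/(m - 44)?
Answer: -16122256/9637 ≈ -1673.0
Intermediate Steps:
m = -1/219 (m = 1/(-219) = -1/219 ≈ -0.0045662)
c = -1971/9637 (c = 9/(-1/219 - 44) = 9/(-9637/219) = 9*(-219/9637) = -1971/9637 ≈ -0.20452)
34*(c - 49) = 34*(-1971/9637 - 49) = 34*(-474184/9637) = -16122256/9637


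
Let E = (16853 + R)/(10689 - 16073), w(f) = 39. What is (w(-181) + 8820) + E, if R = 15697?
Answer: 23832153/2692 ≈ 8853.0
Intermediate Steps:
E = -16275/2692 (E = (16853 + 15697)/(10689 - 16073) = 32550/(-5384) = 32550*(-1/5384) = -16275/2692 ≈ -6.0457)
(w(-181) + 8820) + E = (39 + 8820) - 16275/2692 = 8859 - 16275/2692 = 23832153/2692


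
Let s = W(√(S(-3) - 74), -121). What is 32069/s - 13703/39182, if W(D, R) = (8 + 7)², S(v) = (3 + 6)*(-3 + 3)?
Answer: 1253444383/8815950 ≈ 142.18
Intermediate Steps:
S(v) = 0 (S(v) = 9*0 = 0)
W(D, R) = 225 (W(D, R) = 15² = 225)
s = 225
32069/s - 13703/39182 = 32069/225 - 13703/39182 = 1253444383/8815950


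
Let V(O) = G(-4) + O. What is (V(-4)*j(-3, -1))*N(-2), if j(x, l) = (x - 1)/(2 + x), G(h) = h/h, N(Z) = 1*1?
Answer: -12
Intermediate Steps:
N(Z) = 1
G(h) = 1
V(O) = 1 + O
j(x, l) = (-1 + x)/(2 + x)
(V(-4)*j(-3, -1))*N(-2) = ((1 - 4)*((-1 - 3)/(2 - 3)))*1 = -3*(-4)/(-1)*1 = -(-3)*(-4)*1 = -3*4*1 = -12*1 = -12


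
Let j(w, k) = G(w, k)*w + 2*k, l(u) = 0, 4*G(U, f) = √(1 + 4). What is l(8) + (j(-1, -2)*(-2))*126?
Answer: 1008 + 63*√5 ≈ 1148.9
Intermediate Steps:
G(U, f) = √5/4 (G(U, f) = √(1 + 4)/4 = √5/4)
j(w, k) = 2*k + w*√5/4 (j(w, k) = (√5/4)*w + 2*k = w*√5/4 + 2*k = 2*k + w*√5/4)
l(8) + (j(-1, -2)*(-2))*126 = 0 + ((2*(-2) + (¼)*(-1)*√5)*(-2))*126 = 0 + ((-4 - √5/4)*(-2))*126 = 0 + (8 + √5/2)*126 = 0 + (1008 + 63*√5) = 1008 + 63*√5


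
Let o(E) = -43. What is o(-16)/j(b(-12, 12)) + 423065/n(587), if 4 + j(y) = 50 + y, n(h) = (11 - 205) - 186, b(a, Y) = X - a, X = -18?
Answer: -846947/760 ≈ -1114.4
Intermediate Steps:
b(a, Y) = -18 - a
n(h) = -380 (n(h) = -194 - 186 = -380)
j(y) = 46 + y (j(y) = -4 + (50 + y) = 46 + y)
o(-16)/j(b(-12, 12)) + 423065/n(587) = -43/(46 + (-18 - 1*(-12))) + 423065/(-380) = -43/(46 + (-18 + 12)) + 423065*(-1/380) = -43/(46 - 6) - 84613/76 = -43/40 - 84613/76 = -846947/760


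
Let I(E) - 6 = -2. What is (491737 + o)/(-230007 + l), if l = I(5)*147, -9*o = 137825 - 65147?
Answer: -1450985/688257 ≈ -2.1082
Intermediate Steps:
I(E) = 4 (I(E) = 6 - 2 = 4)
o = -24226/3 (o = -(137825 - 65147)/9 = -⅑*72678 = -24226/3 ≈ -8075.3)
l = 588 (l = 4*147 = 588)
(491737 + o)/(-230007 + l) = (491737 - 24226/3)/(-230007 + 588) = (1450985/3)/(-229419) = (1450985/3)*(-1/229419) = -1450985/688257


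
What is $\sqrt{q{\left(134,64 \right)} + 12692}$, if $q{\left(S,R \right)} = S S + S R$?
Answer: $2 \sqrt{9806} \approx 198.05$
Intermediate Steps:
$q{\left(S,R \right)} = S^{2} + R S$
$\sqrt{q{\left(134,64 \right)} + 12692} = \sqrt{134 \left(64 + 134\right) + 12692} = \sqrt{134 \cdot 198 + 12692} = \sqrt{26532 + 12692} = \sqrt{39224} = 2 \sqrt{9806}$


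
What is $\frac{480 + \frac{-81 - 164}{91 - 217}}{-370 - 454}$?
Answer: $- \frac{8675}{14832} \approx -0.58488$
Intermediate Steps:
$\frac{480 + \frac{-81 - 164}{91 - 217}}{-370 - 454} = \frac{480 - \frac{245}{-126}}{-824} = \left(480 - - \frac{35}{18}\right) \left(- \frac{1}{824}\right) = \left(480 + \frac{35}{18}\right) \left(- \frac{1}{824}\right) = \frac{8675}{18} \left(- \frac{1}{824}\right) = - \frac{8675}{14832}$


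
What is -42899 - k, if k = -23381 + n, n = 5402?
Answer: -24920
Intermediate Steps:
k = -17979 (k = -23381 + 5402 = -17979)
-42899 - k = -42899 - 1*(-17979) = -42899 + 17979 = -24920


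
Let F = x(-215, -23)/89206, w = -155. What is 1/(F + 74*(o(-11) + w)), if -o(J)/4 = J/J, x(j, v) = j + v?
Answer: -44603/524799017 ≈ -8.4991e-5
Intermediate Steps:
o(J) = -4 (o(J) = -4*J/J = -4*1 = -4)
F = -119/44603 (F = (-215 - 23)/89206 = -238*1/89206 = -119/44603 ≈ -0.0026680)
1/(F + 74*(o(-11) + w)) = 1/(-119/44603 + 74*(-4 - 155)) = 1/(-119/44603 + 74*(-159)) = 1/(-119/44603 - 11766) = 1/(-524799017/44603) = -44603/524799017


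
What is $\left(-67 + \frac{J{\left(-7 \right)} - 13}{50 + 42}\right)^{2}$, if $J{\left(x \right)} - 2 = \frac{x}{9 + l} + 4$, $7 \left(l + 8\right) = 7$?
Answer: $\frac{152497801}{33856} \approx 4504.3$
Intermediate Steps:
$l = -7$ ($l = -8 + \frac{1}{7} \cdot 7 = -8 + 1 = -7$)
$J{\left(x \right)} = 6 + \frac{x}{2}$ ($J{\left(x \right)} = 2 + \left(\frac{x}{9 - 7} + 4\right) = 2 + \left(\frac{x}{2} + 4\right) = 2 + \left(4 + \frac{x}{2}\right) = 6 + \frac{x}{2}$)
$\left(-67 + \frac{J{\left(-7 \right)} - 13}{50 + 42}\right)^{2} = \left(-67 + \frac{\left(6 + \frac{1}{2} \left(-7\right)\right) - 13}{50 + 42}\right)^{2} = \left(-67 + \frac{\left(6 - \frac{7}{2}\right) - 13}{92}\right)^{2} = \left(-67 + \left(\frac{5}{2} - 13\right) \frac{1}{92}\right)^{2} = \left(-67 - \frac{21}{184}\right)^{2} = \left(- \frac{12349}{184}\right)^{2} = \frac{152497801}{33856}$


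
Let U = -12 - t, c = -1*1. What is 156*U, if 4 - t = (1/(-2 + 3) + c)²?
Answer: -2496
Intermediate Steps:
c = -1
t = 4 (t = 4 - (1/(-2 + 3) - 1)² = 4 - (1/1 - 1)² = 4 - (1 - 1)² = 4 - 1*0² = 4 - 1*0 = 4 + 0 = 4)
U = -16 (U = -12 - 1*4 = -12 - 4 = -16)
156*U = 156*(-16) = -2496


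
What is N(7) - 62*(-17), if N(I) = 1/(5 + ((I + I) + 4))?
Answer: 24243/23 ≈ 1054.0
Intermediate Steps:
N(I) = 1/(9 + 2*I) (N(I) = 1/(5 + (2*I + 4)) = 1/(5 + (4 + 2*I)) = 1/(9 + 2*I))
N(7) - 62*(-17) = 1/(9 + 2*7) - 62*(-17) = 1/(9 + 14) + 1054 = 1/23 + 1054 = 24243/23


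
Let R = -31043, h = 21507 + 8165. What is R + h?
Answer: -1371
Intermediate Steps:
h = 29672
R + h = -31043 + 29672 = -1371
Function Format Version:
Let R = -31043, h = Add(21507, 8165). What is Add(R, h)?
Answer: -1371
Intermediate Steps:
h = 29672
Add(R, h) = Add(-31043, 29672) = -1371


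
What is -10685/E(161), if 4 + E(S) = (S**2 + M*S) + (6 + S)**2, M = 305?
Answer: -10685/102911 ≈ -0.10383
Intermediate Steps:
E(S) = -4 + S**2 + (6 + S)**2 + 305*S (E(S) = -4 + ((S**2 + 305*S) + (6 + S)**2) = -4 + (S**2 + (6 + S)**2 + 305*S) = -4 + S**2 + (6 + S)**2 + 305*S)
-10685/E(161) = -10685/(32 + 2*161**2 + 317*161) = -10685/(32 + 2*25921 + 51037) = -10685/(32 + 51842 + 51037) = -10685/102911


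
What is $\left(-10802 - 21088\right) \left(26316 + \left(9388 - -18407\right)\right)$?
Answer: $-1725599790$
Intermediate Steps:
$\left(-10802 - 21088\right) \left(26316 + \left(9388 - -18407\right)\right) = - 31890 \left(26316 + \left(9388 + 18407\right)\right) = - 31890 \left(26316 + 27795\right) = \left(-31890\right) 54111 = -1725599790$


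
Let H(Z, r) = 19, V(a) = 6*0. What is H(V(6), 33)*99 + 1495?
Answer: 3376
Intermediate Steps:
V(a) = 0
H(V(6), 33)*99 + 1495 = 19*99 + 1495 = 1881 + 1495 = 3376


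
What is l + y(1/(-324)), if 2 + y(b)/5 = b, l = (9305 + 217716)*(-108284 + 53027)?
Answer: -4064417807873/324 ≈ -1.2544e+10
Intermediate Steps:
l = -12544499397 (l = 227021*(-55257) = -12544499397)
y(b) = -10 + 5*b
l + y(1/(-324)) = -12544499397 + (-10 + 5/(-324)) = -12544499397 + (-10 + 5*(-1/324)) = -12544499397 + (-10 - 5/324) = -12544499397 - 3245/324 = -4064417807873/324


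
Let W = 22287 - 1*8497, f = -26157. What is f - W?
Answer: -39947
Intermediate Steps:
W = 13790 (W = 22287 - 8497 = 13790)
f - W = -26157 - 1*13790 = -26157 - 13790 = -39947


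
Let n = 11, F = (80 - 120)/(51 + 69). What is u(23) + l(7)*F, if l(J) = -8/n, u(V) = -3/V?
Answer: 85/759 ≈ 0.11199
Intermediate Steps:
F = -1/3 (F = -40/120 = -40*1/120 = -1/3 ≈ -0.33333)
l(J) = -8/11
u(23) + l(7)*F = -3/23 - 8/11*(-1/3) = -3*1/23 + 8/33 = -3/23 + 8/33 = 85/759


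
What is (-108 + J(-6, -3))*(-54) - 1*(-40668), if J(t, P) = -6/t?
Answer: 46446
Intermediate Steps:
(-108 + J(-6, -3))*(-54) - 1*(-40668) = (-108 - 6/(-6))*(-54) - 1*(-40668) = (-108 - 6*(-⅙))*(-54) + 40668 = (-108 + 1)*(-54) + 40668 = -107*(-54) + 40668 = 5778 + 40668 = 46446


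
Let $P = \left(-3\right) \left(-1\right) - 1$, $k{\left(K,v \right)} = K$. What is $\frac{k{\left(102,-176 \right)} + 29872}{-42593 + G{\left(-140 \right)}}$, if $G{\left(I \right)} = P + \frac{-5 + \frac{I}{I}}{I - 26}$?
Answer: $- \frac{2487842}{3535051} \approx -0.70376$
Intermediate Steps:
$P = 2$ ($P = 3 - 1 = 2$)
$G{\left(I \right)} = 2 - \frac{4}{-26 + I}$ ($G{\left(I \right)} = 2 + \frac{-5 + \frac{I}{I}}{I - 26} = 2 + \frac{-5 + 1}{-26 + I} = 2 - \frac{4}{-26 + I}$)
$\frac{k{\left(102,-176 \right)} + 29872}{-42593 + G{\left(-140 \right)}} = \frac{102 + 29872}{-42593 + \frac{2 \left(-28 - 140\right)}{-26 - 140}} = \frac{29974}{-42593 + 2 \frac{1}{-166} \left(-168\right)} = \frac{29974}{-42593 + 2 \left(- \frac{1}{166}\right) \left(-168\right)} = \frac{29974}{-42593 + \frac{168}{83}} = \frac{29974}{- \frac{3535051}{83}} = 29974 \left(- \frac{83}{3535051}\right) = - \frac{2487842}{3535051}$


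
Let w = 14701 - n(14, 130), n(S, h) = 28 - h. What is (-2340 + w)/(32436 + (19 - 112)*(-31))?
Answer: 12463/35319 ≈ 0.35287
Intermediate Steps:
w = 14803 (w = 14701 - (28 - 1*130) = 14701 - (28 - 130) = 14701 - 1*(-102) = 14701 + 102 = 14803)
(-2340 + w)/(32436 + (19 - 112)*(-31)) = (-2340 + 14803)/(32436 + (19 - 112)*(-31)) = 12463/(32436 - 93*(-31)) = 12463/(32436 + 2883) = 12463/35319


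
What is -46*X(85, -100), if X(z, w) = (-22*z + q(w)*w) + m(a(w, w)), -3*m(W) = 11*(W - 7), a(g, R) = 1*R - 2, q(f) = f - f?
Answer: 202906/3 ≈ 67635.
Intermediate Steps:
q(f) = 0
a(g, R) = -2 + R (a(g, R) = R - 2 = -2 + R)
m(W) = 77/3 - 11*W/3 (m(W) = -11*(W - 7)/3 = -11*(-7 + W)/3 = -(-77 + 11*W)/3 = 77/3 - 11*W/3)
X(z, w) = 33 - 22*z - 11*w/3 (X(z, w) = (-22*z + 0*w) + (77/3 - 11*(-2 + w)/3) = (-22*z + 0) + (77/3 + (22/3 - 11*w/3)) = -22*z + (33 - 11*w/3) = 33 - 22*z - 11*w/3)
-46*X(85, -100) = -46*(33 - 22*85 - 11/3*(-100)) = -46*(33 - 1870 + 1100/3) = -46*(-4411/3) = 202906/3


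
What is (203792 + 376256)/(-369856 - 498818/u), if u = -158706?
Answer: -46028548944/29348933759 ≈ -1.5683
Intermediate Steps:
(203792 + 376256)/(-369856 - 498818/u) = (203792 + 376256)/(-369856 - 498818/(-158706)) = 580048/(-369856 - 498818*(-1/158706)) = 580048/(-369856 + 249409/79353) = 580048/(-29348933759/79353) = 580048*(-79353/29348933759) = -46028548944/29348933759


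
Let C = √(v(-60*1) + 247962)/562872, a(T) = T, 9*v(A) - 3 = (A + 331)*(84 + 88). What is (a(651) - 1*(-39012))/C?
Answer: 66975576408*√2278273/2278273 ≈ 4.4372e+7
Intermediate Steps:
v(A) = 56935/9 + 172*A/9 (v(A) = ⅓ + ((A + 331)*(84 + 88))/9 = ⅓ + ((331 + A)*172)/9 = ⅓ + (56932 + 172*A)/9 = ⅓ + (56932/9 + 172*A/9) = 56935/9 + 172*A/9)
C = √2278273/1688616 (C = √((56935/9 + 172*(-60*1)/9) + 247962)/562872 = √((56935/9 + (172/9)*(-60)) + 247962)*(1/562872) = √((56935/9 - 3440/3) + 247962)*(1/562872) = √(46615/9 + 247962)*(1/562872) = √(2278273/9)*(1/562872) = (√2278273/3)*(1/562872) = √2278273/1688616 ≈ 0.00089386)
(a(651) - 1*(-39012))/C = (651 - 1*(-39012))/((√2278273/1688616)) = (651 + 39012)*(1688616*√2278273/2278273) = 39663*(1688616*√2278273/2278273) = 66975576408*√2278273/2278273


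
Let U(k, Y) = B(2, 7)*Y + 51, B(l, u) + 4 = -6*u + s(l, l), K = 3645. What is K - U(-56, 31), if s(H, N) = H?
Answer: 4958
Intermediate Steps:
B(l, u) = -4 + l - 6*u (B(l, u) = -4 + (-6*u + l) = -4 + (l - 6*u) = -4 + l - 6*u)
U(k, Y) = 51 - 44*Y (U(k, Y) = (-4 + 2 - 6*7)*Y + 51 = (-4 + 2 - 42)*Y + 51 = -44*Y + 51 = 51 - 44*Y)
K - U(-56, 31) = 3645 - (51 - 44*31) = 3645 - (51 - 1364) = 3645 - 1*(-1313) = 3645 + 1313 = 4958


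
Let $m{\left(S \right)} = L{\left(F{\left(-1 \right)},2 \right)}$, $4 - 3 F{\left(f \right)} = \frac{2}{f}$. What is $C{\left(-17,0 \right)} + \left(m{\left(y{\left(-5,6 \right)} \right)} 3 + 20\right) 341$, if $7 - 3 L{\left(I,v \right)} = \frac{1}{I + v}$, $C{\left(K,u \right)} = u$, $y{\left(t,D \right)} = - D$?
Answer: $\frac{36487}{4} \approx 9121.8$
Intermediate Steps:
$F{\left(f \right)} = \frac{4}{3} - \frac{2}{3 f}$ ($F{\left(f \right)} = \frac{4}{3} - \frac{2 \frac{1}{f}}{3} = \frac{4}{3} - \frac{2}{3 f}$)
$L{\left(I,v \right)} = \frac{7}{3} - \frac{1}{3 \left(I + v\right)}$
$m{\left(S \right)} = \frac{9}{4}$ ($m{\left(S \right)} = \frac{-1 + 7 \frac{2 \left(-1 + 2 \left(-1\right)\right)}{3 \left(-1\right)} + 7 \cdot 2}{3 \left(\frac{2 \left(-1 + 2 \left(-1\right)\right)}{3 \left(-1\right)} + 2\right)} = \frac{-1 + 7 \cdot \frac{2}{3} \left(-1\right) \left(-1 - 2\right) + 14}{3 \left(\frac{2}{3} \left(-1\right) \left(-1 - 2\right) + 2\right)} = \frac{-1 + 7 \cdot \frac{2}{3} \left(-1\right) \left(-3\right) + 14}{3 \left(\frac{2}{3} \left(-1\right) \left(-3\right) + 2\right)} = \frac{-1 + 7 \cdot 2 + 14}{3 \left(2 + 2\right)} = \frac{-1 + 14 + 14}{3 \cdot 4} = \frac{1}{3} \cdot \frac{1}{4} \cdot 27 = \frac{9}{4}$)
$C{\left(-17,0 \right)} + \left(m{\left(y{\left(-5,6 \right)} \right)} 3 + 20\right) 341 = 0 + \left(\frac{9}{4} \cdot 3 + 20\right) 341 = 0 + \left(\frac{27}{4} + 20\right) 341 = 0 + \frac{107}{4} \cdot 341 = 0 + \frac{36487}{4} = \frac{36487}{4}$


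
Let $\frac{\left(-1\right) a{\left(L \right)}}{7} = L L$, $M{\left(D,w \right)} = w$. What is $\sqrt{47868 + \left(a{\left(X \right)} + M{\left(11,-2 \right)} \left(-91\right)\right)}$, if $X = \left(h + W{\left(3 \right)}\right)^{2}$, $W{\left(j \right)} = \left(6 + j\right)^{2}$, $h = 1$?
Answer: $i \sqrt{316437182} \approx 17789.0 i$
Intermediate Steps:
$X = 6724$ ($X = \left(1 + \left(6 + 3\right)^{2}\right)^{2} = \left(1 + 9^{2}\right)^{2} = \left(1 + 81\right)^{2} = 82^{2} = 6724$)
$a{\left(L \right)} = - 7 L^{2}$ ($a{\left(L \right)} = - 7 L L = - 7 L^{2}$)
$\sqrt{47868 + \left(a{\left(X \right)} + M{\left(11,-2 \right)} \left(-91\right)\right)} = \sqrt{47868 - \left(-182 + 7 \cdot 6724^{2}\right)} = \sqrt{47868 + \left(\left(-7\right) 45212176 + 182\right)} = \sqrt{47868 + \left(-316485232 + 182\right)} = \sqrt{47868 - 316485050} = \sqrt{-316437182} = i \sqrt{316437182}$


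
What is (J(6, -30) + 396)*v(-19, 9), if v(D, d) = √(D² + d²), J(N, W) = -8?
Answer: 388*√442 ≈ 8157.2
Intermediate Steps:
(J(6, -30) + 396)*v(-19, 9) = (-8 + 396)*√((-19)² + 9²) = 388*√(361 + 81) = 388*√442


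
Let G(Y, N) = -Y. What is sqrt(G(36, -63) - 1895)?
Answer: I*sqrt(1931) ≈ 43.943*I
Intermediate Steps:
sqrt(G(36, -63) - 1895) = sqrt(-1*36 - 1895) = sqrt(-36 - 1895) = sqrt(-1931) = I*sqrt(1931)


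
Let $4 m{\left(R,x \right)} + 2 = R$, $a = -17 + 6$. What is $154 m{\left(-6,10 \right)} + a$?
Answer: $-319$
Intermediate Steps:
$a = -11$
$m{\left(R,x \right)} = - \frac{1}{2} + \frac{R}{4}$
$154 m{\left(-6,10 \right)} + a = 154 \left(- \frac{1}{2} + \frac{1}{4} \left(-6\right)\right) - 11 = 154 \left(- \frac{1}{2} - \frac{3}{2}\right) - 11 = 154 \left(-2\right) - 11 = -308 - 11 = -319$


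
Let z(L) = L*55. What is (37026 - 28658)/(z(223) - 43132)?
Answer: -8368/30867 ≈ -0.27110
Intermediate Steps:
z(L) = 55*L
(37026 - 28658)/(z(223) - 43132) = (37026 - 28658)/(55*223 - 43132) = 8368/(12265 - 43132) = 8368/(-30867) = 8368*(-1/30867) = -8368/30867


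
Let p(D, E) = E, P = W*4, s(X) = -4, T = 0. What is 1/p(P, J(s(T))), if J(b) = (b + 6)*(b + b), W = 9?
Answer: -1/16 ≈ -0.062500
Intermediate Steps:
J(b) = 2*b*(6 + b) (J(b) = (6 + b)*(2*b) = 2*b*(6 + b))
P = 36 (P = 9*4 = 36)
1/p(P, J(s(T))) = 1/(2*(-4)*(6 - 4)) = 1/(2*(-4)*2) = 1/(-16) = -1/16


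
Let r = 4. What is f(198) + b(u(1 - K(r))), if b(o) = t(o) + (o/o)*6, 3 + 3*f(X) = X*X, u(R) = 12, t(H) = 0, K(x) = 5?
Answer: 13073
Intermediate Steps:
f(X) = -1 + X**2/3 (f(X) = -1 + (X*X)/3 = -1 + X**2/3)
b(o) = 6 (b(o) = 0 + (o/o)*6 = 0 + 1*6 = 0 + 6 = 6)
f(198) + b(u(1 - K(r))) = (-1 + (1/3)*198**2) + 6 = (-1 + (1/3)*39204) + 6 = (-1 + 13068) + 6 = 13067 + 6 = 13073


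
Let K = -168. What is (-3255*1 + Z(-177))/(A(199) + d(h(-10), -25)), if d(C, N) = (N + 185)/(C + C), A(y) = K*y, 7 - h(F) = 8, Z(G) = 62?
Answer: 3193/33512 ≈ 0.095279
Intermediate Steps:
h(F) = -1 (h(F) = 7 - 1*8 = 7 - 8 = -1)
A(y) = -168*y
d(C, N) = (185 + N)/(2*C) (d(C, N) = (185 + N)/((2*C)) = (185 + N)*(1/(2*C)) = (185 + N)/(2*C))
(-3255*1 + Z(-177))/(A(199) + d(h(-10), -25)) = (-3255*1 + 62)/(-168*199 + (1/2)*(185 - 25)/(-1)) = (-3255 + 62)/(-33432 + (1/2)*(-1)*160) = -3193/(-33432 - 80) = -3193/(-33512) = -3193*(-1/33512) = 3193/33512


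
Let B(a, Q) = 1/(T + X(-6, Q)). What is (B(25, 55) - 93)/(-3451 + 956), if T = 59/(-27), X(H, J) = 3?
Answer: 2019/54890 ≈ 0.036783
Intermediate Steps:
T = -59/27 (T = 59*(-1/27) = -59/27 ≈ -2.1852)
B(a, Q) = 27/22 (B(a, Q) = 1/(-59/27 + 3) = 1/(22/27) = 27/22)
(B(25, 55) - 93)/(-3451 + 956) = (27/22 - 93)/(-3451 + 956) = -2019/22/(-2495) = -2019/22*(-1/2495) = 2019/54890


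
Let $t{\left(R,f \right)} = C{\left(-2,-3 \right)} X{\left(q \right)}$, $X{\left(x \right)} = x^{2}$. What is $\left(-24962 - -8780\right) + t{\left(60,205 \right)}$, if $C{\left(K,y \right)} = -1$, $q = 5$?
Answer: $-16207$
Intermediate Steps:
$t{\left(R,f \right)} = -25$ ($t{\left(R,f \right)} = - 5^{2} = \left(-1\right) 25 = -25$)
$\left(-24962 - -8780\right) + t{\left(60,205 \right)} = \left(-24962 - -8780\right) - 25 = \left(-24962 + 8780\right) - 25 = -16182 - 25 = -16207$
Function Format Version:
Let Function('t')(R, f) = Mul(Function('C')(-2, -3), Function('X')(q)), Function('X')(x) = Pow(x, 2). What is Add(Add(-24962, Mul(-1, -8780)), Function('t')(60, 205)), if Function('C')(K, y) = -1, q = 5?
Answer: -16207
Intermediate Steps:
Function('t')(R, f) = -25 (Function('t')(R, f) = Mul(-1, Pow(5, 2)) = Mul(-1, 25) = -25)
Add(Add(-24962, Mul(-1, -8780)), Function('t')(60, 205)) = Add(Add(-24962, Mul(-1, -8780)), -25) = Add(Add(-24962, 8780), -25) = Add(-16182, -25) = -16207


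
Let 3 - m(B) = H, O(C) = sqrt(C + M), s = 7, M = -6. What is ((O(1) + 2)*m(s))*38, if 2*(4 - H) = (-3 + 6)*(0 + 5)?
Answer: 494 + 247*I*sqrt(5) ≈ 494.0 + 552.31*I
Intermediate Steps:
O(C) = sqrt(-6 + C) (O(C) = sqrt(C - 6) = sqrt(-6 + C))
H = -7/2 (H = 4 - (-3 + 6)*(0 + 5)/2 = 4 - 3*5/2 = 4 - 1/2*15 = 4 - 15/2 = -7/2 ≈ -3.5000)
m(B) = 13/2 (m(B) = 3 - 1*(-7/2) = 3 + 7/2 = 13/2)
((O(1) + 2)*m(s))*38 = ((sqrt(-6 + 1) + 2)*(13/2))*38 = ((sqrt(-5) + 2)*(13/2))*38 = ((I*sqrt(5) + 2)*(13/2))*38 = ((2 + I*sqrt(5))*(13/2))*38 = (13 + 13*I*sqrt(5)/2)*38 = 494 + 247*I*sqrt(5)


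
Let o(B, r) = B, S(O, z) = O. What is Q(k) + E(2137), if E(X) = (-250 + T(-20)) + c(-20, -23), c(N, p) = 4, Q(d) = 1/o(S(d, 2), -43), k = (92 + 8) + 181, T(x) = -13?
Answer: -72778/281 ≈ -259.00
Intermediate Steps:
k = 281 (k = 100 + 181 = 281)
Q(d) = 1/d
E(X) = -259 (E(X) = (-250 - 13) + 4 = -263 + 4 = -259)
Q(k) + E(2137) = 1/281 - 259 = -72778/281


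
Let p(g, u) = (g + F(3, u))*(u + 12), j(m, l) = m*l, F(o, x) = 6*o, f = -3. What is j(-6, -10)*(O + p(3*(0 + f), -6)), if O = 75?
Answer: 7740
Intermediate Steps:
j(m, l) = l*m
p(g, u) = (12 + u)*(18 + g) (p(g, u) = (g + 6*3)*(u + 12) = (g + 18)*(12 + u) = (18 + g)*(12 + u) = (12 + u)*(18 + g))
j(-6, -10)*(O + p(3*(0 + f), -6)) = (-10*(-6))*(75 + (216 + 12*(3*(0 - 3)) + 18*(-6) + (3*(0 - 3))*(-6))) = 60*(75 + (216 + 12*(3*(-3)) - 108 + (3*(-3))*(-6))) = 60*(75 + (216 + 12*(-9) - 108 - 9*(-6))) = 60*(75 + (216 - 108 - 108 + 54)) = 60*(75 + 54) = 60*129 = 7740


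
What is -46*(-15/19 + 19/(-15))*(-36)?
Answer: -323472/95 ≈ -3405.0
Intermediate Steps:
-46*(-15/19 + 19/(-15))*(-36) = -46*(-15*1/19 + 19*(-1/15))*(-36) = -46*(-15/19 - 19/15)*(-36) = -46*(-586/285)*(-36) = (26956/285)*(-36) = -323472/95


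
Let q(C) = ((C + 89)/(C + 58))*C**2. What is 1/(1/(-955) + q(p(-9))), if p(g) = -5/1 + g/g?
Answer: 25785/649373 ≈ 0.039708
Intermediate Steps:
p(g) = -4 (p(g) = -5*1 + 1 = -5 + 1 = -4)
q(C) = C**2*(89 + C)/(58 + C) (q(C) = ((89 + C)/(58 + C))*C**2 = C**2*(89 + C)/(58 + C))
1/(1/(-955) + q(p(-9))) = 1/(1/(-955) + (-4)**2*(89 - 4)/(58 - 4)) = 1/(-1/955 + 16*85/54) = 1/(-1/955 + 16*(1/54)*85) = 1/(-1/955 + 680/27) = 1/(649373/25785) = 25785/649373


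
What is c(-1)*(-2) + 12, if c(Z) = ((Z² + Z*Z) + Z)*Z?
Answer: 14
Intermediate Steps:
c(Z) = Z*(Z + 2*Z²) (c(Z) = ((Z² + Z²) + Z)*Z = (2*Z² + Z)*Z = (Z + 2*Z²)*Z = Z*(Z + 2*Z²))
c(-1)*(-2) + 12 = ((-1)²*(1 + 2*(-1)))*(-2) + 12 = (1*(1 - 2))*(-2) + 12 = (1*(-1))*(-2) + 12 = -1*(-2) + 12 = 2 + 12 = 14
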